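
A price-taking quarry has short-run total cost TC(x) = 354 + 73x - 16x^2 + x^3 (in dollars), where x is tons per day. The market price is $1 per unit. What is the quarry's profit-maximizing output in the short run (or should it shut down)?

Shut down

Variable cost is VC = 73x - 16x^2 + x^3, so AVC = VC/x = 73 - 16x + x^2 and MC = dTC/dx = 73 - 32x + 3x^2.
AVC is minimized where dAVC/dx = -16 + 2x = 0, at x = 8; min AVC = 73 - 16·8 + 8^2 = $9.
With P < min AVC ($1 < $9), every unit sold adds to the loss.
The firm minimizes its loss by shutting down and losing only its fixed cost of $354.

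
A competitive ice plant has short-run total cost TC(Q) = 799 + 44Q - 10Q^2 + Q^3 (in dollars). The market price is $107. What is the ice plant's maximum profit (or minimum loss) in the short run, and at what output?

AVC = 44 - 10Q + Q^2 has its minimum $19 at Q = 5; price $107 clears that bar, so the firm operates.
MC = 44 - 20Q + 3Q^2. Setting P = MC and taking the root on the rising branch gives Q* = 9.
TR = 107·9 = 963. TC = 799 + 315 = 1114. Profit = 963 − 1114 = -$151.
Shutting down would mean losing the fixed cost of $799, so operating at a loss of $151 is better by $648.

Profit = -$151 at Q = 9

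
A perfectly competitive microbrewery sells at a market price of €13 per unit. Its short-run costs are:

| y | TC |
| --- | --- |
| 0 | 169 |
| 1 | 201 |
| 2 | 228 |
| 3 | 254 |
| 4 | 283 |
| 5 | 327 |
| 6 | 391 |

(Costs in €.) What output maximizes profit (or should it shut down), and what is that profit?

y = 0 (shut down); profit = -€169

Compute π = P·y − TC at each output: y=0: -169; y=1: -188; y=2: -202; y=3: -215; y=4: -231; y=5: -262; y=6: -313.
Profit is highest at y = 0. Equivalently, the lowest AVC in the table is 85/3 ≈ €28.33 at y = 3, and P = €13 falls below it — price never covers variable cost, so the firm shuts down and loses only its fixed cost.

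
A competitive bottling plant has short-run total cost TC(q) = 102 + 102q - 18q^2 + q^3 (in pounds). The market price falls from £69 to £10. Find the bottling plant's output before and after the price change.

AVC = 102 - 18q + q^2, minimized at q = 9 where min AVC = £21. MC = 102 - 36q + 3q^2.
At P = £69 ≥ min AVC, set P = MC on the rising branch: q = 11.
At P = £10 < min AVC = £21, price no longer covers variable cost at any output, so the firm shuts down: q = 0.

Output falls from 11 to 0 (the firm shuts down)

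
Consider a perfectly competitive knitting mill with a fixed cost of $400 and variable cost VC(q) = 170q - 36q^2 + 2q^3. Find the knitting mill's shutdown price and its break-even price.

Shutdown price = min AVC. AVC = 170 - 36q + 2q^2, with vertex at q = 9 and minimum $8.
ATC = 400/q + 170 - 36q + 2q^2. Setting dATC/dq = −400/q^2 − 36 + 4q = 0 gives q = 10 (since 4·10^3 − 36·10^2 = 400).
min ATC = 400/10 + 170 − 36·10 + 2·10^2 = $50. That is the break-even price.
For $8 ≤ P < $50 the firm produces at a loss; below $8 it shuts down.

Shutdown price = $8; break-even price = $50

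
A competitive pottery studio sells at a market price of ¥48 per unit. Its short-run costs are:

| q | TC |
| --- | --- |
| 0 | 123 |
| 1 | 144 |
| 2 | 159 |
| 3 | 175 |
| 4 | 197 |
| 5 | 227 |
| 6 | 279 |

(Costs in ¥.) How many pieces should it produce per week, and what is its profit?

q = 5; profit = ¥13

Compute π = P·q − TC at each output: q=0: -123; q=1: -96; q=2: -63; q=3: -31; q=4: -5; q=5: 13; q=6: 9.
Profit is maximized at q = 5. AVC there is 104/5 = ¥20.80 ≤ P, so producing beats shutting down (which would give -¥123).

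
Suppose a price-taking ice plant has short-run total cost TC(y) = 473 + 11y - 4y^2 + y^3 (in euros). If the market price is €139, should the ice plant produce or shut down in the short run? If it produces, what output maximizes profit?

From TC, MC = TC'(y) = 11 - 8y + 3y^2 and AVC = VC/y = 11 - 4y + y^2.
AVC hits its minimum where MC = AVC, at y = 2, giving min AVC = 11 - 4·2 + 2^2 = €7.
Because €139 ≥ €7, revenue can cover variable cost; the firm operates.
Solving P = MC: -128 - 8y + 3y^2 = 0 ⇒ y = -16/3 or 8. On the upward-sloping branch, y* = 8.
Check: AVC at y = 8 is €43 ≤ P, so revenue covers variable cost.
Profit = P·y − TC = 139·8 − 817 = €295.

Produce at y = 8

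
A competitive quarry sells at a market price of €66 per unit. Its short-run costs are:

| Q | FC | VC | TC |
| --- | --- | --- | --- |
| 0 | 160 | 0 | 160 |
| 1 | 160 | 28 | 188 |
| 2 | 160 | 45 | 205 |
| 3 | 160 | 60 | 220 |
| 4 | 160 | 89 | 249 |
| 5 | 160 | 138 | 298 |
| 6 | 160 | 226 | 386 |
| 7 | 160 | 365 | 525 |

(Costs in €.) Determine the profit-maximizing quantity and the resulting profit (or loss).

Profit at each row (π = 66Q − TC): Q=0: -160; Q=1: -122; Q=2: -73; Q=3: -22; Q=4: 15; Q=5: 32; Q=6: 10; Q=7: -63.
Profit is maximized at Q = 5. AVC there is 138/5 = €27.60 ≤ P, so producing beats shutting down (which would give -€160).

Q = 5; profit = €32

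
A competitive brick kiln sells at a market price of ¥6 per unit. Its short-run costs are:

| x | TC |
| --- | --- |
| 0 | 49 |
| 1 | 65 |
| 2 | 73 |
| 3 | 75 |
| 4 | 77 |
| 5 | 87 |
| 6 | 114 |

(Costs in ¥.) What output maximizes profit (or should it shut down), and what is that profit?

Tabulate TR − TC: x=0: -49; x=1: -59; x=2: -61; x=3: -57; x=4: -53; x=5: -57; x=6: -78.
Profit is highest at x = 0. Equivalently, the lowest AVC in the table is 28/4 ≈ ¥7 at x = 4, and P = ¥6 falls below it — price never covers variable cost, so the firm shuts down and loses only its fixed cost.

x = 0 (shut down); profit = -¥49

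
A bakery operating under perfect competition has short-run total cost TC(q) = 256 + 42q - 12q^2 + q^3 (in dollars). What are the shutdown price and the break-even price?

Shutdown price = $6; break-even price = $42

Shutdown price = min AVC. AVC = 42 - 12q + q^2, with vertex at q = 6 and minimum $6.
ATC = 256/q + 42 - 12q + q^2. Setting dATC/dq = −256/q^2 − 12 + 2q = 0 gives q = 8 (since 2·8^3 − 12·8^2 = 256).
min ATC = 256/8 + 42 − 12·8 + 8^2 = $42. That is the break-even price.
Between these two prices the firm operates at a loss; above $42 it earns a profit.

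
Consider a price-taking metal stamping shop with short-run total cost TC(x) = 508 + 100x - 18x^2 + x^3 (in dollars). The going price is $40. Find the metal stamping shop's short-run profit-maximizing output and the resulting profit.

AVC = 100 - 18x + x^2; min AVC = $19 at x = 9. Since P = $40 ≥ min AVC, the firm produces.
With MC = 100 - 36x + 3x^2, P = MC on the upward-sloping part at x* = 10.
TR = 40·10 = 400. TC = 508 + 200 = 708. Profit = 400 − 708 = -$308.
That loss of $308 beats the $508 the firm would lose by shutting down; producing recovers $200 of fixed cost.

Profit = -$308 at x = 10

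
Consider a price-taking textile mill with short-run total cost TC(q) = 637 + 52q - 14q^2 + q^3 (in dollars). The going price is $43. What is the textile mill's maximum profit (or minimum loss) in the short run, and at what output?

AVC = 52 - 14q + q^2 has its minimum $3 at q = 7; price $43 clears that bar, so the firm operates.
With MC = 52 - 28q + 3q^2, P = MC on the upward-sloping part at q* = 9.
TR = 43·9 = 387. TC = 637 + 63 = 700. Profit = 387 − 700 = -$313.
By producing, the firm covers all variable cost plus $324 of fixed cost; shutting down would lose the full $637.

Profit = -$313 at q = 9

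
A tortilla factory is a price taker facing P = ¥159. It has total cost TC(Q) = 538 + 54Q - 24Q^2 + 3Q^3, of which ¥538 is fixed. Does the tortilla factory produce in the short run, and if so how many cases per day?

Variable cost is VC = 54Q - 24Q^2 + 3Q^3, so AVC = VC/Q = 54 - 24Q + 3Q^2 and MC = dTC/dQ = 54 - 48Q + 9Q^2.
The AVC parabola has its vertex at Q = 24/6 = 4, where AVC = 54 - 24·4 + 3·4^2 = ¥6.
Since P = ¥159 ≥ min AVC = ¥6, price covers variable cost and the firm should produce.
Solving P = MC: -105 - 48Q + 9Q^2 = 0 ⇒ Q = -5/3 or 7. On the upward-sloping branch, Q* = 7.
Check: AVC at Q = 7 is ¥33 ≤ P, so revenue covers variable cost.
Profit = P·Q − TC = 159·7 − 769 = ¥344.

Produce at Q = 7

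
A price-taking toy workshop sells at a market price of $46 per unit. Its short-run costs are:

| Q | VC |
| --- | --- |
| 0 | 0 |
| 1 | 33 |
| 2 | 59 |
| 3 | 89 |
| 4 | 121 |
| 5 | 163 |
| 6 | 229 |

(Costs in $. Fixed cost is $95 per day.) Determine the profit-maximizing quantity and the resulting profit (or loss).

Tabulate TR − TC: Q=0: -95; Q=1: -82; Q=2: -62; Q=3: -46; Q=4: -32; Q=5: -28; Q=6: -48.
Profit is maximized at Q = 5. AVC there is 163/5 = $32.60 ≤ P, so producing beats shutting down (which would give -$95).

Q = 5; profit = -$28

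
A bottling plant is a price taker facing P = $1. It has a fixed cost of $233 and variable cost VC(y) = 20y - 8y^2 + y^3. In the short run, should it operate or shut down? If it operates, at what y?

Shut down

Variable cost is VC = 20y - 8y^2 + y^3, so AVC = VC/y = 20 - 8y + y^2 and MC = dTC/dy = 20 - 16y + 3y^2.
AVC hits its minimum where MC = AVC, at y = 4, giving min AVC = 20 - 8·4 + 4^2 = $4.
Since P = $1 < min AVC = $4, price fails to cover variable cost at any output.
The firm minimizes its loss by shutting down and losing only its fixed cost of $233.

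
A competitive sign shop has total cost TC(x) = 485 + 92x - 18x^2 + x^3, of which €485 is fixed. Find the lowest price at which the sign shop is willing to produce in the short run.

€11 per unit

The firm shuts down when price falls below the minimum of average variable cost. AVC = VC/x = 92 - 18x + x^2.
At the minimum of AVC, MC = AVC. MC = 92 - 36x + 3x^2; setting MC = AVC gives 2x^2 - 18x = 0, so x = 9. min AVC = 11.
For P < €11 the firm produces nothing.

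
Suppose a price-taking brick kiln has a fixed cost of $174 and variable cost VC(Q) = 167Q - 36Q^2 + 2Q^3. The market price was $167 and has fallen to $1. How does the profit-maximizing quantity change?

Output falls from 12 to 0 (the firm shuts down)

MC = 167 - 72Q + 6Q^2; the shutdown threshold is min AVC = $5 (at Q = 9).
With P = $167 above the shutdown price, P = MC gives Q = 12.
At P = $1 < min AVC = $5, price no longer covers variable cost at any output, so the firm shuts down: Q = 0.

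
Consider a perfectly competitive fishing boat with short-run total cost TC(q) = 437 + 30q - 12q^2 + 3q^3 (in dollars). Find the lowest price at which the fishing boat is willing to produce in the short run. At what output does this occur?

Short-run supply begins at min AVC. From VC = 30q - 12q^2 + 3q^3, AVC = 30 - 12q + 3q^2.
dAVC/dq = -12 + 6q = 0 gives q = 2. min AVC = 30 - 12·2 + 3·2^2 = 18.
So the shutdown price is $18.

$18 per unit, at q = 2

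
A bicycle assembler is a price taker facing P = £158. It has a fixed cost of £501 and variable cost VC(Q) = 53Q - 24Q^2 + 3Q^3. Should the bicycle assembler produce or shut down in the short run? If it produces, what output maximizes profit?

Produce at Q = 7

From TC, MC = TC'(Q) = 53 - 48Q + 9Q^2 and AVC = VC/Q = 53 - 24Q + 3Q^2.
The AVC parabola has its vertex at Q = 24/6 = 4, where AVC = 53 - 24·4 + 3·4^2 = £5.
Since P = £158 ≥ min AVC = £5, price covers variable cost and the firm should produce.
Solving P = MC: -105 - 48Q + 9Q^2 = 0 ⇒ Q = -5/3 or 7. On the upward-sloping branch, Q* = 7.
Check: AVC at Q = 7 is £32 ≤ P, so revenue covers variable cost.
Profit = P·Q − TC = 158·7 − 725 = £381.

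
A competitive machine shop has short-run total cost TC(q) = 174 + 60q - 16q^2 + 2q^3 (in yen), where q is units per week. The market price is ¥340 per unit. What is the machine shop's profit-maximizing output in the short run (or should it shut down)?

Variable cost is VC = 60q - 16q^2 + 2q^3, so AVC = VC/q = 60 - 16q + 2q^2 and MC = dTC/dq = 60 - 32q + 6q^2.
The AVC parabola has its vertex at q = 16/4 = 4, where AVC = 60 - 16·4 + 2·4^2 = ¥28.
P = ¥340 exceeds min AVC = ¥28, so the firm stays open.
P = MC gives -280 - 32q + 6q^2 = 0, with roots -14/3 and 10. Take the larger (rising MC): q* = 10.
Check: AVC at q = 10 is ¥100 ≤ P, so revenue covers variable cost.
Profit = P·q − TC = 340·10 − 1174 = ¥2226.

Produce at q = 10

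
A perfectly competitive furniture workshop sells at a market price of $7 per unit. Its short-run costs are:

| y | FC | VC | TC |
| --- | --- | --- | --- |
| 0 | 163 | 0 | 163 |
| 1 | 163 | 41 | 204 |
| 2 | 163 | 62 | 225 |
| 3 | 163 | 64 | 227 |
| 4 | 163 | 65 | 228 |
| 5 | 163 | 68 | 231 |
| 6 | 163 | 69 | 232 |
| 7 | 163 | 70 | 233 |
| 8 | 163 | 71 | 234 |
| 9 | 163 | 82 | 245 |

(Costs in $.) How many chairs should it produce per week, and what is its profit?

Tabulate TR − TC: y=0: -163; y=1: -197; y=2: -211; y=3: -206; y=4: -200; y=5: -196; y=6: -190; y=7: -184; y=8: -178; y=9: -182.
Profit is highest at y = 0. Equivalently, the lowest AVC in the table is 71/8 ≈ $8.88 at y = 8, and P = $7 falls below it — price never covers variable cost, so the firm shuts down and loses only its fixed cost.

y = 0 (shut down); profit = -$163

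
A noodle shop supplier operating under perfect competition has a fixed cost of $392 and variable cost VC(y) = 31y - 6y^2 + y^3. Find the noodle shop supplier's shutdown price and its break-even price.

Shutdown price = $22; break-even price = $94

AVC = 31 - 6y + y^2; minimized at y = 3, giving min AVC = $22. That is the shutdown price.
ATC = 392/y + 31 - 6y + y^2. Setting dATC/dy = −392/y^2 − 6 + 2y = 0 gives y = 7 (since 2·7^3 − 6·7^2 = 392).
min ATC = 392/7 + 31 − 6·7 + 7^2 = $94. That is the break-even price.
Between these two prices the firm operates at a loss; above $94 it earns a profit.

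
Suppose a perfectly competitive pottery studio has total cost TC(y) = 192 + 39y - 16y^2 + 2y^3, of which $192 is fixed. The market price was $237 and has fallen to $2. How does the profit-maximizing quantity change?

Output falls from 9 to 0 (the firm shuts down)

MC = 39 - 32y + 6y^2; the shutdown threshold is min AVC = $7 (at y = 4).
At P = $237 ≥ min AVC, set P = MC on the rising branch: y = 9.
At P = $2 < min AVC = $7, price no longer covers variable cost at any output, so the firm shuts down: y = 0.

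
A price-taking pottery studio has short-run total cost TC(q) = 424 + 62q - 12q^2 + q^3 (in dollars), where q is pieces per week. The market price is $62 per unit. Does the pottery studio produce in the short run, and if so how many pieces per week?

From TC, MC = TC'(q) = 62 - 24q + 3q^2 and AVC = VC/q = 62 - 12q + q^2.
AVC is minimized where dAVC/dq = -12 + 2q = 0, at q = 6; min AVC = 62 - 12·6 + 6^2 = $26.
P = $62 exceeds min AVC = $26, so the firm stays open.
Set P = MC: 62 = 62 - 24q + 3q^2 → -24q + 3q^2 = 0. The roots are q = 0 and q = 8; the profit-maximizing output is on the rising part of MC, so q* = 8.
Check: AVC at q = 8 is $30 ≤ P, so revenue covers variable cost.
Profit = P·q − TC = 62·8 − 664 = -$168, a loss, but smaller than the $424 fixed cost the firm would lose by shutting down.

Produce at q = 8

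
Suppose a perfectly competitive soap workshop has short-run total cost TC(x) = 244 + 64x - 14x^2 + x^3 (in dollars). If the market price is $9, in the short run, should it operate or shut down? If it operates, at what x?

Shut down

Strip out fixed cost: VC = 64x - 14x^2 + x^3. Then AVC = 64 - 14x + x^2 and MC = 64 - 28x + 3x^2.
AVC is minimized where dAVC/dx = -14 + 2x = 0, at x = 7; min AVC = 64 - 14·7 + 7^2 = $15.
With P < min AVC ($9 < $15), every unit sold adds to the loss.
Best response: produce nothing and absorb the $244 fixed cost.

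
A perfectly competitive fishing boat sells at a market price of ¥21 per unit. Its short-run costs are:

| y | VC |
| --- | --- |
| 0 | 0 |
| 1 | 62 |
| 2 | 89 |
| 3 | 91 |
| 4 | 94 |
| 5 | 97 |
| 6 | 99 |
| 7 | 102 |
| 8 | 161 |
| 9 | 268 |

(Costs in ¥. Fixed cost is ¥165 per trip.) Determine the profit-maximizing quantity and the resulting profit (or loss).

y = 7; profit = -¥120

Tabulate TR − TC: y=0: -165; y=1: -206; y=2: -212; y=3: -193; y=4: -175; y=5: -157; y=6: -138; y=7: -120; y=8: -158; y=9: -244.
Profit is maximized at y = 7. AVC there is 102/7 = ¥14.57 ≤ P, so producing beats shutting down (which would give -¥165).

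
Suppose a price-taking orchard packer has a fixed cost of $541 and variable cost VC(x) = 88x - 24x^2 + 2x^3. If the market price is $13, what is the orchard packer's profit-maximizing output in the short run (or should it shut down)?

Strip out fixed cost: VC = 88x - 24x^2 + 2x^3. Then AVC = 88 - 24x + 2x^2 and MC = 88 - 48x + 6x^2.
AVC is minimized where dAVC/dx = -24 + 4x = 0, at x = 6; min AVC = 88 - 24·6 + 2·6^2 = $16.
P = $13 lies below min AVC = $16; no output level covers variable cost.
The firm minimizes its loss by shutting down and losing only its fixed cost of $541.

Shut down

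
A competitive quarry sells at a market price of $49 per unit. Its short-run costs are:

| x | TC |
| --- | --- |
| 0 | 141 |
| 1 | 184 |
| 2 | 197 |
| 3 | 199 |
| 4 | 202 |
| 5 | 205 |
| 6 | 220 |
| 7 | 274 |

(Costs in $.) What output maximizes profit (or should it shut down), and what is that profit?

Compute π = P·x − TC at each output: x=0: -141; x=1: -135; x=2: -99; x=3: -52; x=4: -6; x=5: 40; x=6: 74; x=7: 69.
Profit is maximized at x = 6. AVC there is 79/6 = $13.17 ≤ P, so producing beats shutting down (which would give -$141).

x = 6; profit = $74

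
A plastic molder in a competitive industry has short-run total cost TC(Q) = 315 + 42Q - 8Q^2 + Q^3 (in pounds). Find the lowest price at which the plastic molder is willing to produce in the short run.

£26 per unit

The firm shuts down when price falls below the minimum of average variable cost. AVC = VC/Q = 42 - 8Q + Q^2.
dAVC/dQ = -8 + 2Q = 0 gives Q = 4. min AVC = 42 - 8·4 + 4^2 = 26.
The firm shuts down for any P below £26.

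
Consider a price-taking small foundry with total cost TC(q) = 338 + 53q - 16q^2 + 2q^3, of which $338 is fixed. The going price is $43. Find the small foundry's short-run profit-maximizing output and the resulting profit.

Profit = -$238 at q = 5

AVC = 53 - 16q + 2q^2; min AVC = $21 at q = 4. Since P = $43 ≥ min AVC, the firm produces.
With MC = 53 - 32q + 6q^2, P = MC on the upward-sloping part at q* = 5.
TR = 43·5 = 215. TC = 338 + 115 = 453. Profit = 215 − 453 = -$238.
That loss of $238 beats the $338 the firm would lose by shutting down; producing recovers $100 of fixed cost.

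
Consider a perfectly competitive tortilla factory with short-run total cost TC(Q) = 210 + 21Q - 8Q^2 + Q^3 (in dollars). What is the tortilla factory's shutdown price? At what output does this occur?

The firm shuts down when price falls below the minimum of average variable cost. AVC = VC/Q = 21 - 8Q + Q^2.
At the minimum of AVC, MC = AVC. MC = 21 - 16Q + 3Q^2; setting MC = AVC gives 2Q^2 - 8Q = 0, so Q = 4. min AVC = 5.
The firm shuts down for any P below $5.

$5 per unit, at Q = 4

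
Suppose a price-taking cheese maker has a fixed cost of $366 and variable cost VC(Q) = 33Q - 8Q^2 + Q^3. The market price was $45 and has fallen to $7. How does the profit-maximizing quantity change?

Output falls from 6 to 0 (the firm shuts down)

AVC = 33 - 8Q + Q^2, minimized at Q = 4 where min AVC = $17. MC = 33 - 16Q + 3Q^2.
With P = $45 above the shutdown price, P = MC gives Q = 6.
At P = $7 < min AVC = $17, price no longer covers variable cost at any output, so the firm shuts down: Q = 0.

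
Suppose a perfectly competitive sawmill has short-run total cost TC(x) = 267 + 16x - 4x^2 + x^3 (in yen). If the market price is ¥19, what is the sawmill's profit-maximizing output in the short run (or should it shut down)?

Produce at x = 3

From TC, MC = TC'(x) = 16 - 8x + 3x^2 and AVC = VC/x = 16 - 4x + x^2.
AVC hits its minimum where MC = AVC, at x = 2, giving min AVC = 16 - 4·2 + 2^2 = ¥12.
Because ¥19 ≥ ¥12, revenue can cover variable cost; the firm operates.
P = MC gives -3 - 8x + 3x^2 = 0, with roots -1/3 and 3. Take the larger (rising MC): x* = 3.
Check: AVC at x = 3 is ¥13 ≤ P, so revenue covers variable cost.
Profit = P·x − TC = 19·3 − 306 = -¥249, a loss, but smaller than the ¥267 fixed cost the firm would lose by shutting down.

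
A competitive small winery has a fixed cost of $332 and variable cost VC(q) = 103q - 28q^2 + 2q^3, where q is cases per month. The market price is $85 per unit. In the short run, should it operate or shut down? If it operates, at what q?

Produce at q = 9

Variable cost is VC = 103q - 28q^2 + 2q^3, so AVC = VC/q = 103 - 28q + 2q^2 and MC = dTC/dq = 103 - 56q + 6q^2.
The AVC parabola has its vertex at q = 28/4 = 7, where AVC = 103 - 28·7 + 2·7^2 = $5.
Because $85 ≥ $5, revenue can cover variable cost; the firm operates.
Set P = MC: 85 = 103 - 56q + 6q^2 → 18 - 56q + 6q^2 = 0. The roots are q = 1/3 and q = 9; the profit-maximizing output is on the rising part of MC, so q* = 9.
Check: AVC at q = 9 is $13 ≤ P, so revenue covers variable cost.
Profit = P·q − TC = 85·9 − 449 = $316.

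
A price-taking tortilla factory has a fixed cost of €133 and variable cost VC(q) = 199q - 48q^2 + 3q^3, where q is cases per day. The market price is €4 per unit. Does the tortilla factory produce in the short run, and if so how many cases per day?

Shut down

Strip out fixed cost: VC = 199q - 48q^2 + 3q^3. Then AVC = 199 - 48q + 3q^2 and MC = 199 - 96q + 9q^2.
The AVC parabola has its vertex at q = 48/6 = 8, where AVC = 199 - 48·8 + 3·8^2 = €7.
Since P = €4 < min AVC = €7, price fails to cover variable cost at any output.
Best response: produce nothing and absorb the €133 fixed cost.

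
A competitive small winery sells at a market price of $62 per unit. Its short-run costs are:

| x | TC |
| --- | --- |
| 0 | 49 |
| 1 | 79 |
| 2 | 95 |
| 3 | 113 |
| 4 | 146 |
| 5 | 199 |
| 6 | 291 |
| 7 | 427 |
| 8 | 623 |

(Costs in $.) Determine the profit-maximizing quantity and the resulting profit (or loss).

Compute π = P·x − TC at each output: x=0: -49; x=1: -17; x=2: 29; x=3: 73; x=4: 102; x=5: 111; x=6: 81; x=7: 7; x=8: -127.
Profit is maximized at x = 5. AVC there is 150/5 = $30 ≤ P, so producing beats shutting down (which would give -$49).

x = 5; profit = $111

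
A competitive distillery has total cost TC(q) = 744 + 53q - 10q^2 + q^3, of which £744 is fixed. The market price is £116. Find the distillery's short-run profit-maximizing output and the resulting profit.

AVC = 53 - 10q + q^2 has its minimum £28 at q = 5; price £116 clears that bar, so the firm operates.
MC = 53 - 20q + 3q^2. Setting P = MC and taking the root on the rising branch gives q* = 9.
TR = 116·9 = 1044. TC = 744 + 396 = 1140. Profit = 1044 − 1140 = -£96.
By producing, the firm covers all variable cost plus £648 of fixed cost; shutting down would lose the full £744.

Profit = -£96 at q = 9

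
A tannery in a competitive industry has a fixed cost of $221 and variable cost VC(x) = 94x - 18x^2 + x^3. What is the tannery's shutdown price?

Short-run supply begins at min AVC. From VC = 94x - 18x^2 + x^3, AVC = 94 - 18x + x^2.
At the minimum of AVC, MC = AVC. MC = 94 - 36x + 3x^2; setting MC = AVC gives 2x^2 - 18x = 0, so x = 9. min AVC = 13.
So the shutdown price is $13.

$13 per unit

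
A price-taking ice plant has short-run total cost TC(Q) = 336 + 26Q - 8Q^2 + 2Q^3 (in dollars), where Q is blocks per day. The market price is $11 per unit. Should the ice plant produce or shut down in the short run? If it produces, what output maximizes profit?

Strip out fixed cost: VC = 26Q - 8Q^2 + 2Q^3. Then AVC = 26 - 8Q + 2Q^2 and MC = 26 - 16Q + 6Q^2.
AVC is minimized where dAVC/dQ = -8 + 4Q = 0, at Q = 2; min AVC = 26 - 8·2 + 2·2^2 = $18.
With P < min AVC ($11 < $18), every unit sold adds to the loss.
Shutting down limits the loss to fixed cost, $336.

Shut down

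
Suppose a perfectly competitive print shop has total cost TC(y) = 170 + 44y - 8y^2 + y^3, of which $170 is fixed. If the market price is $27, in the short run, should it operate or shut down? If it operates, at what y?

From TC, MC = TC'(y) = 44 - 16y + 3y^2 and AVC = VC/y = 44 - 8y + y^2.
AVC hits its minimum where MC = AVC, at y = 4, giving min AVC = 44 - 8·4 + 4^2 = $28.
Since P = $27 < min AVC = $28, price fails to cover variable cost at any output.
The firm minimizes its loss by shutting down and losing only its fixed cost of $170.

Shut down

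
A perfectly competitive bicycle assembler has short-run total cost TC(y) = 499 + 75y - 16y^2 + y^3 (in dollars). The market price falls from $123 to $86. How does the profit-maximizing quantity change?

AVC = 75 - 16y + y^2, minimized at y = 8 where min AVC = $11. MC = 75 - 32y + 3y^2.
With P = $123 above the shutdown price, P = MC gives y = 12.
At P = $86 ≥ min AVC, set P = MC: y = 11. The firm stays open but cuts output.

Output falls from 12 to 11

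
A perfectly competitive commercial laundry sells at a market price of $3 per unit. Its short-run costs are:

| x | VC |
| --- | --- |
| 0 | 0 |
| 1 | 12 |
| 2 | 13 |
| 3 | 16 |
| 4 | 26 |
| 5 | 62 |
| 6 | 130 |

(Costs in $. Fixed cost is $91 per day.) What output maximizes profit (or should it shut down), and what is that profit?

Tabulate TR − TC: x=0: -91; x=1: -100; x=2: -98; x=3: -98; x=4: -105; x=5: -138; x=6: -203.
Profit is highest at x = 0. Equivalently, the lowest AVC in the table is 16/3 ≈ $5.33 at x = 3, and P = $3 falls below it — price never covers variable cost, so the firm shuts down and loses only its fixed cost.

x = 0 (shut down); profit = -$91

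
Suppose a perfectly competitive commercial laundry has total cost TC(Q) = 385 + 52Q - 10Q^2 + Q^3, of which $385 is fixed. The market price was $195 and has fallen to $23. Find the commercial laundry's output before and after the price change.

MC = 52 - 20Q + 3Q^2; the shutdown threshold is min AVC = $27 (at Q = 5).
With P = $195 above the shutdown price, P = MC gives Q = 11.
At P = $23 < min AVC = $27, price no longer covers variable cost at any output, so the firm shuts down: Q = 0.

Output falls from 11 to 0 (the firm shuts down)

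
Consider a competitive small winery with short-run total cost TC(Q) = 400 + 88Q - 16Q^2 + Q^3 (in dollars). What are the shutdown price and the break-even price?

Shutdown price = $24; break-even price = $68

AVC = 88 - 16Q + Q^2; minimized at Q = 8, giving min AVC = $24. That is the shutdown price.
ATC = 400/Q + 88 - 16Q + Q^2. Setting dATC/dQ = −400/Q^2 − 16 + 2Q = 0 gives Q = 10 (since 2·10^3 − 16·10^2 = 400).
min ATC = 400/10 + 88 − 16·10 + 10^2 = $68. That is the break-even price.
For $24 ≤ P < $68 the firm produces at a loss; below $24 it shuts down.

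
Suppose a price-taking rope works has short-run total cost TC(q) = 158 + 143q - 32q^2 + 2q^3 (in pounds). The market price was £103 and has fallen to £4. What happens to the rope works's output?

Output falls from 10 to 0 (the firm shuts down)

MC = 143 - 64q + 6q^2; the shutdown threshold is min AVC = £15 (at q = 8).
With P = £103 above the shutdown price, P = MC gives q = 10.
At P = £4 < min AVC = £15, price no longer covers variable cost at any output, so the firm shuts down: q = 0.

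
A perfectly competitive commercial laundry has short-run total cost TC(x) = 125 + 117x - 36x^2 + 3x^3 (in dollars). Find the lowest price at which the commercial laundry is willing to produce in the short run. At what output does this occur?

Short-run supply begins at min AVC. From VC = 117x - 36x^2 + 3x^3, AVC = 117 - 36x + 3x^2.
dAVC/dx = -36 + 6x = 0 gives x = 6. min AVC = 117 - 36·6 + 3·6^2 = 9.
So the shutdown price is $9.

$9 per unit, at x = 6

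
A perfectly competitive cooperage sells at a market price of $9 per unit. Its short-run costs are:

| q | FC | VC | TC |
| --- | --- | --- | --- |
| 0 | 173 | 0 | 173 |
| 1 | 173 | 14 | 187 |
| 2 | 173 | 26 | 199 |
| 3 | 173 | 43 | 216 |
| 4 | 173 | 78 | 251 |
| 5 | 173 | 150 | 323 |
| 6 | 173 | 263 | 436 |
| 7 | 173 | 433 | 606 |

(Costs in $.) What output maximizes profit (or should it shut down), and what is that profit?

q = 0 (shut down); profit = -$173

Tabulate TR − TC: q=0: -173; q=1: -178; q=2: -181; q=3: -189; q=4: -215; q=5: -278; q=6: -382; q=7: -543.
Profit is highest at q = 0. Equivalently, the lowest AVC in the table is 26/2 ≈ $13 at q = 2, and P = $9 falls below it — price never covers variable cost, so the firm shuts down and loses only its fixed cost.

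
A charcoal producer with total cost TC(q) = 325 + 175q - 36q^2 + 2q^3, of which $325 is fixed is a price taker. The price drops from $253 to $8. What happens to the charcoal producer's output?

MC = 175 - 72q + 6q^2; the shutdown threshold is min AVC = $13 (at q = 9).
At P = $253 ≥ min AVC, set P = MC on the rising branch: q = 13.
At P = $8 < min AVC = $13, price no longer covers variable cost at any output, so the firm shuts down: q = 0.

Output falls from 13 to 0 (the firm shuts down)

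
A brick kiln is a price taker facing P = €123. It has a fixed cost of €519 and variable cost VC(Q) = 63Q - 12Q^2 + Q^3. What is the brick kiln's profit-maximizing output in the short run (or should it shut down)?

Strip out fixed cost: VC = 63Q - 12Q^2 + Q^3. Then AVC = 63 - 12Q + Q^2 and MC = 63 - 24Q + 3Q^2.
AVC is minimized where dAVC/dQ = -12 + 2Q = 0, at Q = 6; min AVC = 63 - 12·6 + 6^2 = €27.
P = €123 exceeds min AVC = €27, so the firm stays open.
P = MC gives -60 - 24Q + 3Q^2 = 0, with roots -2 and 10. Take the larger (rising MC): Q* = 10.
Check: AVC at Q = 10 is €43 ≤ P, so revenue covers variable cost.
Profit = P·Q − TC = 123·10 − 949 = €281.

Produce at Q = 10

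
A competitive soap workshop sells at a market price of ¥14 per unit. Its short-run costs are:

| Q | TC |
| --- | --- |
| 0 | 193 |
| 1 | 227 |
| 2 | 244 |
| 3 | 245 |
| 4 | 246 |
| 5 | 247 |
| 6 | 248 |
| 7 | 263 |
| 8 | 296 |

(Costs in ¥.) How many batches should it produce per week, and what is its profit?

Compute π = P·Q − TC at each output: Q=0: -193; Q=1: -213; Q=2: -216; Q=3: -203; Q=4: -190; Q=5: -177; Q=6: -164; Q=7: -165; Q=8: -184.
Profit is maximized at Q = 6. AVC there is 55/6 = ¥9.17 ≤ P, so producing beats shutting down (which would give -¥193).

Q = 6; profit = -¥164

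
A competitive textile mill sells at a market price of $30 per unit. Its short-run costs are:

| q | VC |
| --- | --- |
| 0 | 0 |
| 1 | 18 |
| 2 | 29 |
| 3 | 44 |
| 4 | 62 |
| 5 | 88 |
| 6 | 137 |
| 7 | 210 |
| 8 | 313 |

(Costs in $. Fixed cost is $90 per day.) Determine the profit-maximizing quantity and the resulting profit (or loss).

Profit at each row (π = 30q − TC): q=0: -90; q=1: -78; q=2: -59; q=3: -44; q=4: -32; q=5: -28; q=6: -47; q=7: -90; q=8: -163.
Profit is maximized at q = 5. AVC there is 88/5 = $17.60 ≤ P, so producing beats shutting down (which would give -$90).

q = 5; profit = -$28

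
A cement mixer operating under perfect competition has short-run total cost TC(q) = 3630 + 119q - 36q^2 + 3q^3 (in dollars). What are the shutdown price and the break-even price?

Shutdown price = min AVC. AVC = 119 - 36q + 3q^2, with vertex at q = 6 and minimum $11.
ATC = 3630/q + 119 - 36q + 3q^2. Setting dATC/dq = −3630/q^2 − 36 + 6q = 0 gives q = 11 (since 6·11^3 − 36·11^2 = 3630).
min ATC = 3630/11 + 119 − 36·11 + 3·11^2 = $416. That is the break-even price.
For $11 ≤ P < $416 the firm produces at a loss; below $11 it shuts down.

Shutdown price = $11; break-even price = $416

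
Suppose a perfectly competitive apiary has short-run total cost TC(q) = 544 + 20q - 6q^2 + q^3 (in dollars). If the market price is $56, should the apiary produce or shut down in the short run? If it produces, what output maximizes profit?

Produce at q = 6

From TC, MC = TC'(q) = 20 - 12q + 3q^2 and AVC = VC/q = 20 - 6q + q^2.
AVC is minimized where dAVC/dq = -6 + 2q = 0, at q = 3; min AVC = 20 - 6·3 + 3^2 = $11.
P = $56 exceeds min AVC = $11, so the firm stays open.
Set P = MC: 56 = 20 - 12q + 3q^2 → -36 - 12q + 3q^2 = 0. The roots are q = -2 and q = 6; the profit-maximizing output is on the rising part of MC, so q* = 6.
Check: AVC at q = 6 is $20 ≤ P, so revenue covers variable cost.
Profit = P·q − TC = 56·6 − 664 = -$328, a loss, but smaller than the $544 fixed cost the firm would lose by shutting down.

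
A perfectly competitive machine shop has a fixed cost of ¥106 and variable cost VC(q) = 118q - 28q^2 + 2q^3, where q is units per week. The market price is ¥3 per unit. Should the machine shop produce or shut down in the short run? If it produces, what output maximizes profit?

Shut down

Variable cost is VC = 118q - 28q^2 + 2q^3, so AVC = VC/q = 118 - 28q + 2q^2 and MC = dTC/dq = 118 - 56q + 6q^2.
The AVC parabola has its vertex at q = 28/4 = 7, where AVC = 118 - 28·7 + 2·7^2 = ¥20.
P = ¥3 lies below min AVC = ¥20; no output level covers variable cost.
Best response: produce nothing and absorb the ¥106 fixed cost.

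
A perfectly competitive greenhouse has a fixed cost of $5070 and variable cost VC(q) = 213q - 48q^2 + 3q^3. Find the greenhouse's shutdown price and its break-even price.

AVC = 213 - 48q + 3q^2; minimized at q = 8, giving min AVC = $21. That is the shutdown price.
ATC = 5070/q + 213 - 48q + 3q^2. Setting dATC/dq = −5070/q^2 − 48 + 6q = 0 gives q = 13 (since 6·13^3 − 48·13^2 = 5070).
min ATC = 5070/13 + 213 − 48·13 + 3·13^2 = $486. That is the break-even price.
For $21 ≤ P < $486 the firm produces at a loss; below $21 it shuts down.

Shutdown price = $21; break-even price = $486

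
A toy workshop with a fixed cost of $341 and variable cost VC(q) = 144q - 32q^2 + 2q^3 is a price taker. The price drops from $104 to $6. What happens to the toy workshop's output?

Output falls from 10 to 0 (the firm shuts down)

AVC = 144 - 32q + 2q^2, minimized at q = 8 where min AVC = $16. MC = 144 - 64q + 6q^2.
At P = $104 ≥ min AVC, set P = MC on the rising branch: q = 10.
At P = $6 < min AVC = $16, price no longer covers variable cost at any output, so the firm shuts down: q = 0.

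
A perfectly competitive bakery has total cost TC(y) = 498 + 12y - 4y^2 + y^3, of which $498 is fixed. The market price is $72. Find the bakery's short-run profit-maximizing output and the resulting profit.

AVC = 12 - 4y + y^2; min AVC = $8 at y = 2. Since P = $72 ≥ min AVC, the firm produces.
MC = 12 - 8y + 3y^2. Setting P = MC and taking the root on the rising branch gives y* = 6.
TR = 72·6 = 432. TC = 498 + 144 = 642. Profit = 432 − 642 = -$210.
Shutting down would mean losing the fixed cost of $498, so operating at a loss of $210 is better by $288.

Profit = -$210 at y = 6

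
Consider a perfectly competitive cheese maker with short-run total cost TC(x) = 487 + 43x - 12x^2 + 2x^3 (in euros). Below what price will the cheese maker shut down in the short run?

The firm shuts down when price falls below the minimum of average variable cost. AVC = VC/x = 43 - 12x + 2x^2.
At the minimum of AVC, MC = AVC. MC = 43 - 24x + 6x^2; setting MC = AVC gives 4x^2 - 12x = 0, so x = 3. min AVC = 25.
So the shutdown price is €25.

€25 per unit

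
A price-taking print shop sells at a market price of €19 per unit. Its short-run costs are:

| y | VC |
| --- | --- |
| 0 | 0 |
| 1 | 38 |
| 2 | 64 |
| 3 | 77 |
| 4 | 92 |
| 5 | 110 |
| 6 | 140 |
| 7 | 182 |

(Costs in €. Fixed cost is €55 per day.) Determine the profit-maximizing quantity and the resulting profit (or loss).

Tabulate TR − TC: y=0: -55; y=1: -74; y=2: -81; y=3: -75; y=4: -71; y=5: -70; y=6: -81; y=7: -104.
Profit is highest at y = 0. Equivalently, the lowest AVC in the table is 110/5 ≈ €22 at y = 5, and P = €19 falls below it — price never covers variable cost, so the firm shuts down and loses only its fixed cost.

y = 0 (shut down); profit = -€55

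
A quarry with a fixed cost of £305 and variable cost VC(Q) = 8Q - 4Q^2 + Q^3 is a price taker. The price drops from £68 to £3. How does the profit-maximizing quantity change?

Output falls from 6 to 0 (the firm shuts down)

AVC = 8 - 4Q + Q^2, minimized at Q = 2 where min AVC = £4. MC = 8 - 8Q + 3Q^2.
At P = £68 ≥ min AVC, set P = MC on the rising branch: Q = 6.
At P = £3 < min AVC = £4, price no longer covers variable cost at any output, so the firm shuts down: Q = 0.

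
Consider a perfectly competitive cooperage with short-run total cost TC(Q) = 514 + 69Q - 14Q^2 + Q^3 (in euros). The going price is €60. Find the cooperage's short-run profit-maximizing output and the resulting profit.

AVC = 69 - 14Q + Q^2 has its minimum €20 at Q = 7; price €60 clears that bar, so the firm operates.
MC = 69 - 28Q + 3Q^2. Setting P = MC and taking the root on the rising branch gives Q* = 9.
TR = 60·9 = 540. TC = 514 + 216 = 730. Profit = 540 − 730 = -€190.
Shutting down would mean losing the fixed cost of €514, so operating at a loss of €190 is better by €324.

Profit = -€190 at Q = 9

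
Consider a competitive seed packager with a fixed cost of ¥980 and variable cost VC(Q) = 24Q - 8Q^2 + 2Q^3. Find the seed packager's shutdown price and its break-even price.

AVC = 24 - 8Q + 2Q^2; minimized at Q = 2, giving min AVC = ¥16. That is the shutdown price.
ATC = 980/Q + 24 - 8Q + 2Q^2. Setting dATC/dQ = −980/Q^2 − 8 + 4Q = 0 gives Q = 7 (since 4·7^3 − 8·7^2 = 980).
min ATC = 980/7 + 24 − 8·7 + 2·7^2 = ¥206. That is the break-even price.
For ¥16 ≤ P < ¥206 the firm produces at a loss; below ¥16 it shuts down.

Shutdown price = ¥16; break-even price = ¥206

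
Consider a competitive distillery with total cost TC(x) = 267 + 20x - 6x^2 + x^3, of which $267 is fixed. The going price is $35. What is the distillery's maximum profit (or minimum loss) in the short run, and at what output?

AVC = 20 - 6x + x^2 has its minimum $11 at x = 3; price $35 clears that bar, so the firm operates.
With MC = 20 - 12x + 3x^2, P = MC on the upward-sloping part at x* = 5.
TR = 35·5 = 175. TC = 267 + 75 = 342. Profit = 175 − 342 = -$167.
By producing, the firm covers all variable cost plus $100 of fixed cost; shutting down would lose the full $267.

Profit = -$167 at x = 5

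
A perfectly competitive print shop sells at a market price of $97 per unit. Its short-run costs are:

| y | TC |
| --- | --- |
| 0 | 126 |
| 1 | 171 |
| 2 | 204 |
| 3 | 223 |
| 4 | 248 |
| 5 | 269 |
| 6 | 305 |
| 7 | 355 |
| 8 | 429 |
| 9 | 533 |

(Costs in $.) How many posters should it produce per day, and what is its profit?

Compute π = P·y − TC at each output: y=0: -126; y=1: -74; y=2: -10; y=3: 68; y=4: 140; y=5: 216; y=6: 277; y=7: 324; y=8: 347; y=9: 340.
Profit is maximized at y = 8. AVC there is 303/8 = $37.88 ≤ P, so producing beats shutting down (which would give -$126).

y = 8; profit = $347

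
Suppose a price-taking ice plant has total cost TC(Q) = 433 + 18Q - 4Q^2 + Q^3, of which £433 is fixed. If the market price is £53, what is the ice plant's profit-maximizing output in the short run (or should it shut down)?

Produce at Q = 5

Variable cost is VC = 18Q - 4Q^2 + Q^3, so AVC = VC/Q = 18 - 4Q + Q^2 and MC = dTC/dQ = 18 - 8Q + 3Q^2.
AVC hits its minimum where MC = AVC, at Q = 2, giving min AVC = 18 - 4·2 + 2^2 = £14.
Since P = £53 ≥ min AVC = £14, price covers variable cost and the firm should produce.
Solving P = MC: -35 - 8Q + 3Q^2 = 0 ⇒ Q = -7/3 or 5. On the upward-sloping branch, Q* = 5.
Check: AVC at Q = 5 is £23 ≤ P, so revenue covers variable cost.
Profit = P·Q − TC = 53·5 − 548 = -£283, a loss, but smaller than the £433 fixed cost the firm would lose by shutting down.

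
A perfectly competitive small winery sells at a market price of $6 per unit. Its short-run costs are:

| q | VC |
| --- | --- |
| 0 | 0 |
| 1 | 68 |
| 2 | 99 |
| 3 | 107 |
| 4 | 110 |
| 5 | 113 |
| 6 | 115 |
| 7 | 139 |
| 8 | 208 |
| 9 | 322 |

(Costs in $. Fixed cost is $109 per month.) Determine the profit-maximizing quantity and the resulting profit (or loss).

q = 0 (shut down); profit = -$109

Profit at each row (π = 6q − TC): q=0: -109; q=1: -171; q=2: -196; q=3: -198; q=4: -195; q=5: -192; q=6: -188; q=7: -206; q=8: -269; q=9: -377.
Profit is highest at q = 0. Equivalently, the lowest AVC in the table is 115/6 ≈ $19.17 at q = 6, and P = $6 falls below it — price never covers variable cost, so the firm shuts down and loses only its fixed cost.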